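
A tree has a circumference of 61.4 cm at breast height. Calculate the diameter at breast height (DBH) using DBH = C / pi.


DBH = C / pi = 61.4 / 3.141593 = 19.5442 ≈ 19.54 cm

19.54 cm


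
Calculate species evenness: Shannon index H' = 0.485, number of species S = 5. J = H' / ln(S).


ln(5) = 1.60944
J = H' / ln(S) = 0.485 / 1.60944 = 0.301347 ≈ 0.3013

0.3013


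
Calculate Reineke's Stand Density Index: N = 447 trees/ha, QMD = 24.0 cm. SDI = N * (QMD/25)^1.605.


QMD/25 = 24.0/25 = 0.96
(0.96)^1.605 = exp(1.605 * ln(0.96)) = exp(1.605 * (-0.0408220)) = exp(-0.0655193) = 0.936581
SDI = 447 * 0.936581 = 418.652 ≈ 419

419


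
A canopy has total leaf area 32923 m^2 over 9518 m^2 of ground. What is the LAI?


LAI = 32923 / 9518 = 3.4590 ≈ 3.46

3.46


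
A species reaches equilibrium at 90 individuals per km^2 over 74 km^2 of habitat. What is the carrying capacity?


K = 90 * 74 = 6660 individuals

6660 individuals


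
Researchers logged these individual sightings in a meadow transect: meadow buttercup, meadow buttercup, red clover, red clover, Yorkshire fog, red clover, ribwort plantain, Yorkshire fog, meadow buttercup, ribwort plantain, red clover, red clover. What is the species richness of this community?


Total individuals logged = 12
Distinct species (count of individuals): meadow buttercup (3), red clover (5), Yorkshire fog (2), ribwort plantain (2)
Species richness = number of distinct species = 4

4


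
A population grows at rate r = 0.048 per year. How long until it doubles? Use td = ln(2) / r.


td = ln(2) / 0.048 = 0.693147 / 0.048 = 14.4406 ≈ 14.4 years

14.4 years


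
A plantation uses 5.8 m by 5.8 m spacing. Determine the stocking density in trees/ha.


N = 10000 / 5.8^2 = 10000 / 33.64 = 297.265 ≈ 297 trees/ha

297 trees/ha


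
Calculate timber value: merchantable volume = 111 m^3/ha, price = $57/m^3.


Value = 111 * 57 = $6327/ha

$6327/ha


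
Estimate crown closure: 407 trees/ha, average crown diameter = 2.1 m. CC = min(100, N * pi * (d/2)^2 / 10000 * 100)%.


(d/2)^2 = (2.1/2)^2 = 1.05^2 = 1.1025
Crown area = 3.141593 * 1.1025 = 3.46361 m^2
N * area / 10000 * 100 = 407 * 3.46361 / 10000 * 100 = 14.0969
CC = min(100, 14.0969) = 14.0969 ≈ 14.1%

14.1%


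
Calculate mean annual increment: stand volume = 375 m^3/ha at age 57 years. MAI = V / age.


MAI = 375 / 57 = 6.5789 ≈ 6.58 m^3/ha/yr

6.58 m^3/ha/yr


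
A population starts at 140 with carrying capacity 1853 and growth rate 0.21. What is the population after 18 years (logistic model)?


(K - N0)/N0 = (1853 - 140)/140 = 1713/140 = 12.2357
r*t = 0.21 * 18 = 3.78; exp(-3.78) = 0.0228227
12.2357 * 0.0228227 = 0.279252
1 + 0.279252 = 1.27925
N = 1853 / 1.27925 = 1448.50 ≈ 1449

1449


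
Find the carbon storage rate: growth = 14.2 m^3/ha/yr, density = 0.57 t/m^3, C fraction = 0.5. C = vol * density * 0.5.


C = 14.2 * 0.57 * 0.5 = 4.047 ≈ 4.05 t C/ha/yr

4.05 t C/ha/yr


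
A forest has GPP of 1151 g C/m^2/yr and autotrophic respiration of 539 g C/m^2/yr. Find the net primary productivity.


NPP = GPP - Ra = 1151 - 539 = 612 g C/m^2/yr

612 g C/m^2/yr


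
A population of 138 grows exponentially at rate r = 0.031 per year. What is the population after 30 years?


r*t = 0.031 * 30 = 0.93
exp(0.93) = 2.53451
N = 138 * 2.53451 = 349.762 ≈ 350

350


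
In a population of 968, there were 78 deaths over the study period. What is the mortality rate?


Mortality rate = 78 / 968 = 0.080579 ≈ 0.0806

0.0806


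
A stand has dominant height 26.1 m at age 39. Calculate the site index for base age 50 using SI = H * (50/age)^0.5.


50/39 = 1.28205
(1.28205)^0.5 = 1.13228
SI = 26.1 * 1.13228 = 29.5525 ≈ 29.6 m

29.6 m


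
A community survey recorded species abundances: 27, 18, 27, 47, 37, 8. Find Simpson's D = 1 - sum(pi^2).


Total N = 27 + 18 + 27 + 47 + 37 + 8 = 164
Per-species terms:
  p = 27/164 = 0.164634; p^2 = 0.164634^2 = 0.027104
  p = 18/164 = 0.109756; p^2 = 0.109756^2 = 0.012046
  p = 27/164 = 0.164634; p^2 = 0.164634^2 = 0.027104
  p = 47/164 = 0.286585; p^2 = 0.286585^2 = 0.082131
  p = 37/164 = 0.225610; p^2 = 0.225610^2 = 0.050900
  p = 8/164 = 0.048780; p^2 = 0.048780^2 = 0.002379
sum(p^2) = 0.027104 + 0.012046 + 0.027104 + 0.082131 + 0.050900 + 0.002379 = 0.201664
D = 1 - 0.201664 = 0.798336 ≈ 0.7983

0.7983


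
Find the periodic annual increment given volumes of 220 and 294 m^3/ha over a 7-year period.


PAI = (V2 - V1) / period = (294 - 220) / 7 = 74 / 7 = 10.5714 ≈ 10.57 m^3/ha/yr

10.57 m^3/ha/yr


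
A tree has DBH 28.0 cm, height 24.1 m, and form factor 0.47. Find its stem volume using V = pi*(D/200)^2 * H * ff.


(D/200)^2 = (28.0/200)^2 = 0.14^2 = 0.0196
BA = 3.141593 * 0.0196 = 0.0615752 m^2
V = 0.0615752 * 24.1 * 0.47 = 0.697462 ≈ 0.697 m^3

0.697 m^3


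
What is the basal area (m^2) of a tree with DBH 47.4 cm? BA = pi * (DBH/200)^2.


D/200 = 47.4/200 = 0.237 m
(D/200)^2 = 0.237^2 = 0.056169
BA = 3.141593 * 0.056169 = 0.176460 ≈ 0.1765 m^2

0.1765 m^2


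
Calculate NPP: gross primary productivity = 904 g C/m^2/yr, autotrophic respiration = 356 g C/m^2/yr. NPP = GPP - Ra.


NPP = GPP - Ra = 904 - 356 = 548 g C/m^2/yr

548 g C/m^2/yr


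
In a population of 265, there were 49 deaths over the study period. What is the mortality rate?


Mortality rate = 49 / 265 = 0.184906 ≈ 0.1849

0.1849


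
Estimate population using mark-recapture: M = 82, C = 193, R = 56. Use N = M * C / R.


N = M * C / R = 82 * 193 / 56 = 15826 / 56 = 282.61 ≈ 283

283 individuals


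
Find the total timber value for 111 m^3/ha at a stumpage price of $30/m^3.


Value = 111 * 30 = $3330/ha

$3330/ha


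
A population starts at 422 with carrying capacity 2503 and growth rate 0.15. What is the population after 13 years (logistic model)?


(K - N0)/N0 = (2503 - 422)/422 = 2081/422 = 4.93128
r*t = 0.15 * 13 = 1.95; exp(-1.95) = 0.142274
4.93128 * 0.142274 = 0.701593
1 + 0.701593 = 1.70159
N = 2503 / 1.70159 = 1470.98 ≈ 1471

1471


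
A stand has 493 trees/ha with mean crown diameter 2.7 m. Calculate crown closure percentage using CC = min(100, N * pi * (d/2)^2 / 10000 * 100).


(d/2)^2 = (2.7/2)^2 = 1.35^2 = 1.8225
Crown area = 3.141593 * 1.8225 = 5.72555 m^2
N * area / 10000 * 100 = 493 * 5.72555 / 10000 * 100 = 28.2270
CC = min(100, 28.2270) = 28.2270 ≈ 28.2%

28.2%


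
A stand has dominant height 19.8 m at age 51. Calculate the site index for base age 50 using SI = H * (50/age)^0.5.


50/51 = 0.980392
(0.980392)^0.5 = 0.990147
SI = 19.8 * 0.990147 = 19.6049 ≈ 19.6 m

19.6 m


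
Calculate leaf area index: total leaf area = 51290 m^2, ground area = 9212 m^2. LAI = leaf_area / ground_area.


LAI = 51290 / 9212 = 5.5677 ≈ 5.57

5.57


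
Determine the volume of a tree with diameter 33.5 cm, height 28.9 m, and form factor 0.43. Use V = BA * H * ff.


(D/200)^2 = (33.5/200)^2 = 0.1675^2 = 0.02805625
BA = 3.141593 * 0.02805625 = 0.0881413 m^2
V = 0.0881413 * 28.9 * 0.43 = 1.09533 ≈ 1.095 m^3

1.095 m^3


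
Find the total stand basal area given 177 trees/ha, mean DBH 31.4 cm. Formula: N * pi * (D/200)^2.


(D/200)^2 = (31.4/200)^2 = 0.157^2 = 0.024649
Individual BA = 3.141593 * 0.024649 = 0.0774371 m^2
Stand BA = 177 * 0.0774371 = 13.7064 ≈ 13.71 m^2/ha

13.71 m^2/ha


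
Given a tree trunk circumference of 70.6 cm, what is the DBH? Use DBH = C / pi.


DBH = C / pi = 70.6 / 3.141593 = 22.4727 ≈ 22.47 cm

22.47 cm


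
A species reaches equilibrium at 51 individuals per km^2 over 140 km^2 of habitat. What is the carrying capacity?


K = 51 * 140 = 7140 individuals

7140 individuals


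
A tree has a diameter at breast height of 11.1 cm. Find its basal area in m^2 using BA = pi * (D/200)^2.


D/200 = 11.1/200 = 0.0555 m
(D/200)^2 = 0.0555^2 = 0.00308025
BA = 3.141593 * 0.00308025 = 0.00967689 ≈ 0.0097 m^2

0.0097 m^2


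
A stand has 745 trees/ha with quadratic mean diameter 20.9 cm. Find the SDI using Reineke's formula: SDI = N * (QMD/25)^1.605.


QMD/25 = 20.9/25 = 0.836
(0.836)^1.605 = exp(1.605 * ln(0.836)) = exp(1.605 * (-0.179127)) = exp(-0.287499) = 0.750137
SDI = 745 * 0.750137 = 558.852 ≈ 559

559


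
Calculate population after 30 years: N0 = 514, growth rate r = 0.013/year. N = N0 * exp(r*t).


r*t = 0.013 * 30 = 0.39
exp(0.39) = 1.47698
N = 514 * 1.47698 = 759.168 ≈ 759

759


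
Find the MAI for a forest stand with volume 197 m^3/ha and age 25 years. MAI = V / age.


MAI = 197 / 25 = 7.88 m^3/ha/yr

7.88 m^3/ha/yr


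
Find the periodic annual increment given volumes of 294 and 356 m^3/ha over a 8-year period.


PAI = (V2 - V1) / period = (356 - 294) / 8 = 62 / 8 = 7.75 m^3/ha/yr

7.75 m^3/ha/yr


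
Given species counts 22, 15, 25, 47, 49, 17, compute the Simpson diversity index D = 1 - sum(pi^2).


Total N = 22 + 15 + 25 + 47 + 49 + 17 = 175
Per-species terms:
  p = 22/175 = 0.125714; p^2 = 0.125714^2 = 0.015804
  p = 15/175 = 0.085714; p^2 = 0.085714^2 = 0.007347
  p = 25/175 = 0.142857; p^2 = 0.142857^2 = 0.020408
  p = 47/175 = 0.268571; p^2 = 0.268571^2 = 0.072130
  p = 49/175 = 0.280000; p^2 = 0.280000^2 = 0.078400
  p = 17/175 = 0.097143; p^2 = 0.097143^2 = 0.009437
sum(p^2) = 0.015804 + 0.007347 + 0.020408 + 0.072130 + 0.078400 + 0.009437 = 0.203526
D = 1 - 0.203526 = 0.796474 ≈ 0.7965

0.7965


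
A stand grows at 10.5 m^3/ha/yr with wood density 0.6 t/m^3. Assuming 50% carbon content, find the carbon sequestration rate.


C = 10.5 * 0.6 * 0.5 = 3.15 t C/ha/yr

3.15 t C/ha/yr


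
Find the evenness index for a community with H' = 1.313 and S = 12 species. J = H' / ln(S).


ln(12) = 2.48491
J = H' / ln(S) = 1.313 / 2.48491 = 0.528389 ≈ 0.5284

0.5284


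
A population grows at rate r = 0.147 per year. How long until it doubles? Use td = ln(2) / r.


td = ln(2) / 0.147 = 0.693147 / 0.147 = 4.71529 ≈ 4.7 years

4.7 years


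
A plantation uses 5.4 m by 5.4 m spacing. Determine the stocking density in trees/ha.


N = 10000 / 5.4^2 = 10000 / 29.16 = 342.936 ≈ 343 trees/ha

343 trees/ha


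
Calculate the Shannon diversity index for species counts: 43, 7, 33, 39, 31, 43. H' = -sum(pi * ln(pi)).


Total N = 43 + 7 + 33 + 39 + 31 + 43 = 196
Per-species terms:
  p = 43/196 = 0.219388; ln(p) = -1.516913; p*ln(p) = 0.219388 * (-1.516913) = -0.332793
  p = 7/196 = 0.035714; ln(p) = -3.332213; p*ln(p) = 0.035714 * (-3.332213) = -0.119007
  p = 33/196 = 0.168367; ln(p) = -1.781609; p*ln(p) = 0.168367 * (-1.781609) = -0.299964
  p = 39/196 = 0.198980; ln(p) = -1.614551; p*ln(p) = 0.198980 * (-1.614551) = -0.321263
  p = 31/196 = 0.158163; ln(p) = -1.844129; p*ln(p) = 0.158163 * (-1.844129) = -0.291673
  p = 43/196 = 0.219388; ln(p) = -1.516913; p*ln(p) = 0.219388 * (-1.516913) = -0.332793
sum(p*ln(p)) = (-0.332793) + (-0.119007) + (-0.299964) + (-0.321263) + (-0.291673) + (-0.332793) = -1.697493
H' = -(-1.697493) = 1.697493 ≈ 1.6975

1.6975


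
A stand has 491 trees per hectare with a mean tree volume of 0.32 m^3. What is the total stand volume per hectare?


V_stand = 491 * 0.32 = 157.12 ≈ 157.1 m^3/ha

157.1 m^3/ha


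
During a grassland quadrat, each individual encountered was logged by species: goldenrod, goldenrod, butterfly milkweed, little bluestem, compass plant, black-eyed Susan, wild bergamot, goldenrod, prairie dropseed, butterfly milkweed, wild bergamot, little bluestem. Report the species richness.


Total individuals logged = 12
Distinct species (count of individuals): goldenrod (3), butterfly milkweed (2), little bluestem (2), compass plant (1), black-eyed Susan (1), wild bergamot (2), prairie dropseed (1)
Species richness = number of distinct species = 7

7


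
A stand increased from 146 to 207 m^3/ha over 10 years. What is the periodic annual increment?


PAI = (V2 - V1) / period = (207 - 146) / 10 = 61 / 10 = 6.10 m^3/ha/yr

6.10 m^3/ha/yr


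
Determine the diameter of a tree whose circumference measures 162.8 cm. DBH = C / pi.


DBH = C / pi = 162.8 / 3.141593 = 51.8208 ≈ 51.82 cm

51.82 cm


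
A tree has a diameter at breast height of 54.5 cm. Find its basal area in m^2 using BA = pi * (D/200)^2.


D/200 = 54.5/200 = 0.2725 m
(D/200)^2 = 0.2725^2 = 0.07425625
BA = 3.141593 * 0.07425625 = 0.233283 ≈ 0.2333 m^2

0.2333 m^2


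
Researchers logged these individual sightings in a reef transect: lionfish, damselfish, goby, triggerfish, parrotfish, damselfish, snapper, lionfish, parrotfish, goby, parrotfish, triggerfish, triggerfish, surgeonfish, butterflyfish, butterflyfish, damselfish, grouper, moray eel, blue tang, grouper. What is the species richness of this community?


Total individuals logged = 21
Distinct species (count of individuals): lionfish (2), damselfish (3), goby (2), triggerfish (3), parrotfish (3), snapper (1), surgeonfish (1), butterflyfish (2), grouper (2), moray eel (1), blue tang (1)
Species richness = number of distinct species = 11

11


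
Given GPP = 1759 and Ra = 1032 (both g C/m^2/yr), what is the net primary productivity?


NPP = GPP - Ra = 1759 - 1032 = 727 g C/m^2/yr

727 g C/m^2/yr


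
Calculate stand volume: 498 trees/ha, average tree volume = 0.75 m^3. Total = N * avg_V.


V_stand = 498 * 0.75 = 373.5 m^3/ha

373.5 m^3/ha


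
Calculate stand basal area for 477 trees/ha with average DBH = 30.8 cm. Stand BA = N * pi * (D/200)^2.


(D/200)^2 = (30.8/200)^2 = 0.154^2 = 0.023716
Individual BA = 3.141593 * 0.023716 = 0.0745060 m^2
Stand BA = 477 * 0.0745060 = 35.5394 ≈ 35.54 m^2/ha

35.54 m^2/ha


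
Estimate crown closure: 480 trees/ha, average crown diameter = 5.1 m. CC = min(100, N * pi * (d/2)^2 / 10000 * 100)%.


(d/2)^2 = (5.1/2)^2 = 2.55^2 = 6.5025
Crown area = 3.141593 * 6.5025 = 20.4282 m^2
N * area / 10000 * 100 = 480 * 20.4282 / 10000 * 100 = 98.0554
CC = min(100, 98.0554) = 98.0554 ≈ 98.1%

98.1%


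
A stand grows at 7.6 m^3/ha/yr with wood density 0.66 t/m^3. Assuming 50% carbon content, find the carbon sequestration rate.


C = 7.6 * 0.66 * 0.5 = 2.508 ≈ 2.51 t C/ha/yr

2.51 t C/ha/yr


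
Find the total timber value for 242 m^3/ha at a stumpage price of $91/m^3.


Value = 242 * 91 = $22022/ha

$22022/ha


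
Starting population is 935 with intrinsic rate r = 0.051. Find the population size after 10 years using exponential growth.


r*t = 0.051 * 10 = 0.51
exp(0.51) = 1.66529
N = 935 * 1.66529 = 1557.05 ≈ 1557

1557


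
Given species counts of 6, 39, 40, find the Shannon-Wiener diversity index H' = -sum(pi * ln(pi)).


Total N = 6 + 39 + 40 = 85
Per-species terms:
  p = 6/85 = 0.070588; ln(p) = -2.650895; p*ln(p) = 0.070588 * (-2.650895) = -0.187121
  p = 39/85 = 0.458824; ln(p) = -0.779089; p*ln(p) = 0.458824 * (-0.779089) = -0.357465
  p = 40/85 = 0.470588; ln(p) = -0.753772; p*ln(p) = 0.470588 * (-0.753772) = -0.354716
sum(p*ln(p)) = (-0.187121) + (-0.357465) + (-0.354716) = -0.899302
H' = -(-0.899302) = 0.899302 ≈ 0.8993

0.8993


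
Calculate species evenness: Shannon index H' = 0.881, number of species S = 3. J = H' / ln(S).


ln(3) = 1.09861
J = H' / ln(S) = 0.881 / 1.09861 = 0.801922 ≈ 0.8019

0.8019


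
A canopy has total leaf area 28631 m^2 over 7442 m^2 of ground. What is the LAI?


LAI = 28631 / 7442 = 3.8472 ≈ 3.85

3.85


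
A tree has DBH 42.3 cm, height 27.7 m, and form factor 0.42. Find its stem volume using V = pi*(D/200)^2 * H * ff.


(D/200)^2 = (42.3/200)^2 = 0.2115^2 = 0.04473225
BA = 3.141593 * 0.04473225 = 0.140531 m^2
V = 0.140531 * 27.7 * 0.42 = 1.63494 ≈ 1.635 m^3

1.635 m^3


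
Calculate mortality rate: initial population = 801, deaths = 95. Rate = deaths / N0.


Mortality rate = 95 / 801 = 0.118602 ≈ 0.1186

0.1186


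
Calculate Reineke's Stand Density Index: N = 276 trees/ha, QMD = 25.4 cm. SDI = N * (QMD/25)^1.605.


QMD/25 = 25.4/25 = 1.016
(1.016)^1.605 = exp(1.605 * ln(1.016)) = exp(1.605 * 0.0158733) = exp(0.0254766) = 1.02580
SDI = 276 * 1.02580 = 283.121 ≈ 283

283


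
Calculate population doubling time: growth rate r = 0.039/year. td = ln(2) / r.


td = ln(2) / 0.039 = 0.693147 / 0.039 = 17.7730 ≈ 17.8 years

17.8 years


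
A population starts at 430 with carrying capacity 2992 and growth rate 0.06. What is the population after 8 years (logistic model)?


(K - N0)/N0 = (2992 - 430)/430 = 2562/430 = 5.95814
r*t = 0.06 * 8 = 0.48; exp(-0.48) = 0.618783
5.95814 * 0.618783 = 3.68680
1 + 3.68680 = 4.68680
N = 2992 / 4.68680 = 638.389 ≈ 638

638


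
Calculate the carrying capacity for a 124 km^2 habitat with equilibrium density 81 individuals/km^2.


K = 81 * 124 = 10044 individuals

10044 individuals


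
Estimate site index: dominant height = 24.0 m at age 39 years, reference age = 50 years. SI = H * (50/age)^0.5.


50/39 = 1.28205
(1.28205)^0.5 = 1.13228
SI = 24.0 * 1.13228 = 27.1747 ≈ 27.2 m

27.2 m


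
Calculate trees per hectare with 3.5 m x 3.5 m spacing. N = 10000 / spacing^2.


N = 10000 / 3.5^2 = 10000 / 12.25 = 816.327 ≈ 816 trees/ha

816 trees/ha


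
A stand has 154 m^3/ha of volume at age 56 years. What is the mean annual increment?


MAI = 154 / 56 = 2.75 m^3/ha/yr

2.75 m^3/ha/yr


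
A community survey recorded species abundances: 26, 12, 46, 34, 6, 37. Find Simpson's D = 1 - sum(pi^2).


Total N = 26 + 12 + 46 + 34 + 6 + 37 = 161
Per-species terms:
  p = 26/161 = 0.161491; p^2 = 0.161491^2 = 0.026079
  p = 12/161 = 0.074534; p^2 = 0.074534^2 = 0.005555
  p = 46/161 = 0.285714; p^2 = 0.285714^2 = 0.081632
  p = 34/161 = 0.211180; p^2 = 0.211180^2 = 0.044597
  p = 6/161 = 0.037267; p^2 = 0.037267^2 = 0.001389
  p = 37/161 = 0.229814; p^2 = 0.229814^2 = 0.052814
sum(p^2) = 0.026079 + 0.005555 + 0.081632 + 0.044597 + 0.001389 + 0.052814 = 0.212066
D = 1 - 0.212066 = 0.787934 ≈ 0.7879

0.7879


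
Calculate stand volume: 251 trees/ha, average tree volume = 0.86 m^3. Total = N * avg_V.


V_stand = 251 * 0.86 = 215.86 ≈ 215.9 m^3/ha

215.9 m^3/ha


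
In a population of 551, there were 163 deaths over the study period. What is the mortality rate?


Mortality rate = 163 / 551 = 0.295826 ≈ 0.2958

0.2958


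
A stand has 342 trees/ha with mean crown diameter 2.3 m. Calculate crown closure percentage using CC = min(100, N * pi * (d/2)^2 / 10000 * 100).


(d/2)^2 = (2.3/2)^2 = 1.15^2 = 1.3225
Crown area = 3.141593 * 1.3225 = 4.15476 m^2
N * area / 10000 * 100 = 342 * 4.15476 / 10000 * 100 = 14.2093
CC = min(100, 14.2093) = 14.2093 ≈ 14.2%

14.2%


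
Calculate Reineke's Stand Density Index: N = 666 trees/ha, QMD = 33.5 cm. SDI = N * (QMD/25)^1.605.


QMD/25 = 33.5/25 = 1.34
(1.34)^1.605 = exp(1.605 * ln(1.34)) = exp(1.605 * 0.292670) = exp(0.469735) = 1.59957
SDI = 666 * 1.59957 = 1065.31 ≈ 1065

1065


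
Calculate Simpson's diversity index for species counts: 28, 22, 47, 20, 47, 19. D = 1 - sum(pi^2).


Total N = 28 + 22 + 47 + 20 + 47 + 19 = 183
Per-species terms:
  p = 28/183 = 0.153005; p^2 = 0.153005^2 = 0.023411
  p = 22/183 = 0.120219; p^2 = 0.120219^2 = 0.014453
  p = 47/183 = 0.256831; p^2 = 0.256831^2 = 0.065962
  p = 20/183 = 0.109290; p^2 = 0.109290^2 = 0.011944
  p = 47/183 = 0.256831; p^2 = 0.256831^2 = 0.065962
  p = 19/183 = 0.103825; p^2 = 0.103825^2 = 0.010780
sum(p^2) = 0.023411 + 0.014453 + 0.065962 + 0.011944 + 0.065962 + 0.010780 = 0.192512
D = 1 - 0.192512 = 0.807488 ≈ 0.8075

0.8075


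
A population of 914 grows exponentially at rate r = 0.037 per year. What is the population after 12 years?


r*t = 0.037 * 12 = 0.444
exp(0.444) = 1.55893
N = 914 * 1.55893 = 1424.86 ≈ 1425

1425


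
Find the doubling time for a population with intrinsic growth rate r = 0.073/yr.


td = ln(2) / 0.073 = 0.693147 / 0.073 = 9.49516 ≈ 9.5 years

9.5 years


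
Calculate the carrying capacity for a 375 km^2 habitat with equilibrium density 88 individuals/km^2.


K = 88 * 375 = 33000 individuals

33000 individuals


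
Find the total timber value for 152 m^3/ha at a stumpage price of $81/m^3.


Value = 152 * 81 = $12312/ha

$12312/ha


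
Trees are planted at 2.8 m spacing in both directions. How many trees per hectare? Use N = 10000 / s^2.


N = 10000 / 2.8^2 = 10000 / 7.84 = 1275.51 ≈ 1276 trees/ha

1276 trees/ha


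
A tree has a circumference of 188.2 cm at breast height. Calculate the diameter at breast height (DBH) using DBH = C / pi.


DBH = C / pi = 188.2 / 3.141593 = 59.9059 ≈ 59.91 cm

59.91 cm


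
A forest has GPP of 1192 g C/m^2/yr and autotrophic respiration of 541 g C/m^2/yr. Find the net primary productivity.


NPP = GPP - Ra = 1192 - 541 = 651 g C/m^2/yr

651 g C/m^2/yr


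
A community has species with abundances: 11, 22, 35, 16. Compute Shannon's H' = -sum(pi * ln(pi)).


Total N = 11 + 22 + 35 + 16 = 84
Per-species terms:
  p = 11/84 = 0.130952; ln(p) = -2.032924; p*ln(p) = 0.130952 * (-2.032924) = -0.266215
  p = 22/84 = 0.261905; ln(p) = -1.339773; p*ln(p) = 0.261905 * (-1.339773) = -0.350893
  p = 35/84 = 0.416667; ln(p) = -0.875468; p*ln(p) = 0.416667 * (-0.875468) = -0.364779
  p = 16/84 = 0.190476; ln(p) = -1.658229; p*ln(p) = 0.190476 * (-1.658229) = -0.315853
sum(p*ln(p)) = (-0.266215) + (-0.350893) + (-0.364779) + (-0.315853) = -1.297740
H' = -(-1.297740) = 1.297740 ≈ 1.2977

1.2977


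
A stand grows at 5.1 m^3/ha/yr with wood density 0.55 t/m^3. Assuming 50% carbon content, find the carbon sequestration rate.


C = 5.1 * 0.55 * 0.5 = 1.4025 ≈ 1.40 t C/ha/yr

1.40 t C/ha/yr


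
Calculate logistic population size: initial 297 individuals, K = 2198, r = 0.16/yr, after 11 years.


(K - N0)/N0 = (2198 - 297)/297 = 1901/297 = 6.40067
r*t = 0.16 * 11 = 1.76; exp(-1.76) = 0.172045
6.40067 * 0.172045 = 1.10120
1 + 1.10120 = 2.10120
N = 2198 / 2.10120 = 1046.07 ≈ 1046

1046


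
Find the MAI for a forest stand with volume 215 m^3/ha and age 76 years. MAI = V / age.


MAI = 215 / 76 = 2.8289 ≈ 2.83 m^3/ha/yr

2.83 m^3/ha/yr


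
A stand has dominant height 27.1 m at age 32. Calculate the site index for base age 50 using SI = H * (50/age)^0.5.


50/32 = 1.56250
(1.56250)^0.5 = 1.25000
SI = 27.1 * 1.25000 = 33.8750 ≈ 33.9 m

33.9 m


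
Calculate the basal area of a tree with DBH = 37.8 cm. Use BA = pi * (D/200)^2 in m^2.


D/200 = 37.8/200 = 0.189 m
(D/200)^2 = 0.189^2 = 0.035721
BA = 3.141593 * 0.035721 = 0.112221 ≈ 0.1122 m^2

0.1122 m^2


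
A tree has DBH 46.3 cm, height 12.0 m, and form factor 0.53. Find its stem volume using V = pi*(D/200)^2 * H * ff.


(D/200)^2 = (46.3/200)^2 = 0.2315^2 = 0.05359225
BA = 3.141593 * 0.05359225 = 0.168365 m^2
V = 0.168365 * 12.0 * 0.53 = 1.07080 ≈ 1.071 m^3

1.071 m^3


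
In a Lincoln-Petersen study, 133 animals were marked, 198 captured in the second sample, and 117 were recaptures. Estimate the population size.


N = M * C / R = 133 * 198 / 117 = 26334 / 117 = 225.08 ≈ 225

225 individuals


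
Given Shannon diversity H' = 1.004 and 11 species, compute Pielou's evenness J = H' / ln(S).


ln(11) = 2.39790
J = H' / ln(S) = 1.004 / 2.39790 = 0.418700 ≈ 0.4187

0.4187


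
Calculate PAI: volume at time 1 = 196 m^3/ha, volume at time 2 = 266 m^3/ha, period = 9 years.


PAI = (V2 - V1) / period = (266 - 196) / 9 = 70 / 9 = 7.7778 ≈ 7.78 m^3/ha/yr

7.78 m^3/ha/yr


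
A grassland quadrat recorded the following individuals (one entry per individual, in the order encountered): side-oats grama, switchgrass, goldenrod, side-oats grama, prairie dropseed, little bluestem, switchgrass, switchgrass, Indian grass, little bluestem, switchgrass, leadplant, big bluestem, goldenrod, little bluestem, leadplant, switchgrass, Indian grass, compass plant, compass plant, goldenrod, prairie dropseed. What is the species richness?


Total individuals logged = 22
Distinct species (count of individuals): side-oats grama (2), switchgrass (5), goldenrod (3), prairie dropseed (2), little bluestem (3), Indian grass (2), leadplant (2), big bluestem (1), compass plant (2)
Species richness = number of distinct species = 9

9


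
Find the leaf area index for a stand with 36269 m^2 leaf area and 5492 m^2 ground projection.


LAI = 36269 / 5492 = 6.6040 ≈ 6.60

6.60


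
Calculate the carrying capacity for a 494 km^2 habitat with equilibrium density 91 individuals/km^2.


K = 91 * 494 = 44954 individuals

44954 individuals


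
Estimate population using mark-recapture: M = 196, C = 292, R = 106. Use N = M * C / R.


N = M * C / R = 196 * 292 / 106 = 57232 / 106 = 539.92 ≈ 540

540 individuals


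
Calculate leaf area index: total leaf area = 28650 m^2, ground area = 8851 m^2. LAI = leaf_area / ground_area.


LAI = 28650 / 8851 = 3.2369 ≈ 3.24

3.24


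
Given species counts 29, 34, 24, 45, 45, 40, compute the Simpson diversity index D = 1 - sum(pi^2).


Total N = 29 + 34 + 24 + 45 + 45 + 40 = 217
Per-species terms:
  p = 29/217 = 0.133641; p^2 = 0.133641^2 = 0.017860
  p = 34/217 = 0.156682; p^2 = 0.156682^2 = 0.024549
  p = 24/217 = 0.110599; p^2 = 0.110599^2 = 0.012232
  p = 45/217 = 0.207373; p^2 = 0.207373^2 = 0.043004
  p = 45/217 = 0.207373; p^2 = 0.207373^2 = 0.043004
  p = 40/217 = 0.184332; p^2 = 0.184332^2 = 0.033978
sum(p^2) = 0.017860 + 0.024549 + 0.012232 + 0.043004 + 0.043004 + 0.033978 = 0.174627
D = 1 - 0.174627 = 0.825373 ≈ 0.8254

0.8254


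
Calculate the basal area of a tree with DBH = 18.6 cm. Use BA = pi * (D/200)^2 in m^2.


D/200 = 18.6/200 = 0.093 m
(D/200)^2 = 0.093^2 = 0.008649
BA = 3.141593 * 0.008649 = 0.0271716 ≈ 0.0272 m^2

0.0272 m^2


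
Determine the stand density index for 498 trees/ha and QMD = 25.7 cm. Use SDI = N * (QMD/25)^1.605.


QMD/25 = 25.7/25 = 1.028
(1.028)^1.605 = exp(1.605 * ln(1.028)) = exp(1.605 * 0.0276152) = exp(0.0443224) = 1.04532
SDI = 498 * 1.04532 = 520.569 ≈ 521

521


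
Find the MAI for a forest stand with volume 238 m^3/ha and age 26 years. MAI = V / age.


MAI = 238 / 26 = 9.1538 ≈ 9.15 m^3/ha/yr

9.15 m^3/ha/yr


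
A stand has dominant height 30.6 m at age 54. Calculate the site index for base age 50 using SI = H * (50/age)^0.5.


50/54 = 0.925926
(0.925926)^0.5 = 0.962250
SI = 30.6 * 0.962250 = 29.4449 ≈ 29.4 m

29.4 m


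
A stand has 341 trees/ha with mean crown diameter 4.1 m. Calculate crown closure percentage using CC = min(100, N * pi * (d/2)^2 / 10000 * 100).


(d/2)^2 = (4.1/2)^2 = 2.05^2 = 4.2025
Crown area = 3.141593 * 4.2025 = 13.2025 m^2
N * area / 10000 * 100 = 341 * 13.2025 / 10000 * 100 = 45.0205
CC = min(100, 45.0205) = 45.0205 ≈ 45.0%

45.0%


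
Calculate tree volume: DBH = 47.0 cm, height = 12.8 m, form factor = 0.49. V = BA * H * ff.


(D/200)^2 = (47.0/200)^2 = 0.235^2 = 0.055225
BA = 3.141593 * 0.055225 = 0.173494 m^2
V = 0.173494 * 12.8 * 0.49 = 1.08815 ≈ 1.088 m^3

1.088 m^3


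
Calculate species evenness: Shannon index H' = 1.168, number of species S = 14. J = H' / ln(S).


ln(14) = 2.63906
J = H' / ln(S) = 1.168 / 2.63906 = 0.442582 ≈ 0.4426

0.4426


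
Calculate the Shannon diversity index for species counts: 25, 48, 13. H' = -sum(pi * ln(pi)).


Total N = 25 + 48 + 13 = 86
Per-species terms:
  p = 25/86 = 0.290698; ln(p) = -1.235470; p*ln(p) = 0.290698 * (-1.235470) = -0.359149
  p = 48/86 = 0.558140; ln(p) = -0.583145; p*ln(p) = 0.558140 * (-0.583145) = -0.325477
  p = 13/86 = 0.151163; ln(p) = -1.889397; p*ln(p) = 0.151163 * (-1.889397) = -0.285607
sum(p*ln(p)) = (-0.359149) + (-0.325477) + (-0.285607) = -0.970233
H' = -(-0.970233) = 0.970233 ≈ 0.9702

0.9702


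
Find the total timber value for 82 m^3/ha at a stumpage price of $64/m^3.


Value = 82 * 64 = $5248/ha

$5248/ha


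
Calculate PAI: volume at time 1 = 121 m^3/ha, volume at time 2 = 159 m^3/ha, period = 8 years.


PAI = (V2 - V1) / period = (159 - 121) / 8 = 38 / 8 = 4.75 m^3/ha/yr

4.75 m^3/ha/yr


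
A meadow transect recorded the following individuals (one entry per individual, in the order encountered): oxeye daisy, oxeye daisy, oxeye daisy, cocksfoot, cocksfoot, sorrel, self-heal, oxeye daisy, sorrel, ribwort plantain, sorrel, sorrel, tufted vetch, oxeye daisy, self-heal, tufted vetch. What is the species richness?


Total individuals logged = 16
Distinct species (count of individuals): oxeye daisy (5), cocksfoot (2), sorrel (4), self-heal (2), ribwort plantain (1), tufted vetch (2)
Species richness = number of distinct species = 6

6


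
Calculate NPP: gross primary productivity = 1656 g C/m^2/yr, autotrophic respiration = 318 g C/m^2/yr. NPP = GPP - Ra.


NPP = GPP - Ra = 1656 - 318 = 1338 g C/m^2/yr

1338 g C/m^2/yr


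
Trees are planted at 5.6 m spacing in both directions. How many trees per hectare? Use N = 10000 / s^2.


N = 10000 / 5.6^2 = 10000 / 31.36 = 318.878 ≈ 319 trees/ha

319 trees/ha


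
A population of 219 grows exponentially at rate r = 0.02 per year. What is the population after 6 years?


r*t = 0.02 * 6 = 0.12
exp(0.12) = 1.12750
N = 219 * 1.12750 = 246.923 ≈ 247

247


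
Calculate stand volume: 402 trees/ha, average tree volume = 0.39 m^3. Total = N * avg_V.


V_stand = 402 * 0.39 = 156.78 ≈ 156.8 m^3/ha

156.8 m^3/ha


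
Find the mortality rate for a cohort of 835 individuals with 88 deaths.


Mortality rate = 88 / 835 = 0.105389 ≈ 0.1054

0.1054


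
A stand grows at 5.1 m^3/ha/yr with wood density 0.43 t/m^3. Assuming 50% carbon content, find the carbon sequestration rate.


C = 5.1 * 0.43 * 0.5 = 1.0965 ≈ 1.10 t C/ha/yr

1.10 t C/ha/yr


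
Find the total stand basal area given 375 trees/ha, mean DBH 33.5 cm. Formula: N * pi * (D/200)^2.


(D/200)^2 = (33.5/200)^2 = 0.1675^2 = 0.02805625
Individual BA = 3.141593 * 0.02805625 = 0.0881413 m^2
Stand BA = 375 * 0.0881413 = 33.0530 ≈ 33.05 m^2/ha

33.05 m^2/ha


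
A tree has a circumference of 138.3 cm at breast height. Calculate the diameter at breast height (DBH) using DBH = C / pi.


DBH = C / pi = 138.3 / 3.141593 = 44.0223 ≈ 44.02 cm

44.02 cm


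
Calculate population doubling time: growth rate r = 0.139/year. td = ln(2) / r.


td = ln(2) / 0.139 = 0.693147 / 0.139 = 4.98667 ≈ 5.0 years

5.0 years


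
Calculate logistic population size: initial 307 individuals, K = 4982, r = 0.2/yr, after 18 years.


(K - N0)/N0 = (4982 - 307)/307 = 4675/307 = 15.2280
r*t = 0.2 * 18 = 3.6; exp(-3.6) = 0.0273237
15.2280 * 0.0273237 = 0.416085
1 + 0.416085 = 1.41609
N = 4982 / 1.41609 = 3518.14 ≈ 3518

3518


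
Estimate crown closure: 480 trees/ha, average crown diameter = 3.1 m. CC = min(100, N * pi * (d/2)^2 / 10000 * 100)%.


(d/2)^2 = (3.1/2)^2 = 1.55^2 = 2.4025
Crown area = 3.141593 * 2.4025 = 7.54768 m^2
N * area / 10000 * 100 = 480 * 7.54768 / 10000 * 100 = 36.2289
CC = min(100, 36.2289) = 36.2289 ≈ 36.2%

36.2%


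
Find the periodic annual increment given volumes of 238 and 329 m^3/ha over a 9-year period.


PAI = (V2 - V1) / period = (329 - 238) / 9 = 91 / 9 = 10.1111 ≈ 10.11 m^3/ha/yr

10.11 m^3/ha/yr


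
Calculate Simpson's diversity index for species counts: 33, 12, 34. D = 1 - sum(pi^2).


Total N = 33 + 12 + 34 = 79
Per-species terms:
  p = 33/79 = 0.417722; p^2 = 0.417722^2 = 0.174492
  p = 12/79 = 0.151899; p^2 = 0.151899^2 = 0.023073
  p = 34/79 = 0.430380; p^2 = 0.430380^2 = 0.185227
sum(p^2) = 0.174492 + 0.023073 + 0.185227 = 0.382792
D = 1 - 0.382792 = 0.617208 ≈ 0.6172

0.6172


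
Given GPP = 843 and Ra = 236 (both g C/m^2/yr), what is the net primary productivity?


NPP = GPP - Ra = 843 - 236 = 607 g C/m^2/yr

607 g C/m^2/yr


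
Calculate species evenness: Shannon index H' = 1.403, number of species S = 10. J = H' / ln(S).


ln(10) = 2.30259
J = H' / ln(S) = 1.403 / 2.30259 = 0.609314 ≈ 0.6093

0.6093


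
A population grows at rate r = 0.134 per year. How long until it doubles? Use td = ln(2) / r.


td = ln(2) / 0.134 = 0.693147 / 0.134 = 5.17274 ≈ 5.2 years

5.2 years


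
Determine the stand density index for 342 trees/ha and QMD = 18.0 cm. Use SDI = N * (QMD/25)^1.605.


QMD/25 = 18.0/25 = 0.72
(0.72)^1.605 = exp(1.605 * ln(0.72)) = exp(1.605 * (-0.328504)) = exp(-0.527249) = 0.590226
SDI = 342 * 0.590226 = 201.857 ≈ 202

202


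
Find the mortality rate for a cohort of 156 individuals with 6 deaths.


Mortality rate = 6 / 156 = 0.038462 ≈ 0.0385

0.0385


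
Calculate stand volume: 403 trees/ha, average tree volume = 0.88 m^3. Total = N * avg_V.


V_stand = 403 * 0.88 = 354.64 ≈ 354.6 m^3/ha

354.6 m^3/ha


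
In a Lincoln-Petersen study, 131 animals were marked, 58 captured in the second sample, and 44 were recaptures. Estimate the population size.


N = M * C / R = 131 * 58 / 44 = 7598 / 44 = 172.68 ≈ 173

173 individuals


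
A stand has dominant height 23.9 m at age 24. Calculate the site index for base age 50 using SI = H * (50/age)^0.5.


50/24 = 2.08333
(2.08333)^0.5 = 1.44337
SI = 23.9 * 1.44337 = 34.4965 ≈ 34.5 m

34.5 m


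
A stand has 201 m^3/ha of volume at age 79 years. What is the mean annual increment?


MAI = 201 / 79 = 2.5443 ≈ 2.54 m^3/ha/yr

2.54 m^3/ha/yr


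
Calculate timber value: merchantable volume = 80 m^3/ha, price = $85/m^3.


Value = 80 * 85 = $6800/ha

$6800/ha


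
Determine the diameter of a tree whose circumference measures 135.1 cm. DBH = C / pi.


DBH = C / pi = 135.1 / 3.141593 = 43.0037 ≈ 43.00 cm

43.00 cm


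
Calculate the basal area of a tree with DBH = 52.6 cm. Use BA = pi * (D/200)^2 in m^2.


D/200 = 52.6/200 = 0.263 m
(D/200)^2 = 0.263^2 = 0.069169
BA = 3.141593 * 0.069169 = 0.217301 ≈ 0.2173 m^2

0.2173 m^2


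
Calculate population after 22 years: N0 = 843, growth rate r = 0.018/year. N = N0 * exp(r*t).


r*t = 0.018 * 22 = 0.396
exp(0.396) = 1.48587
N = 843 * 1.48587 = 1252.59 ≈ 1253

1253


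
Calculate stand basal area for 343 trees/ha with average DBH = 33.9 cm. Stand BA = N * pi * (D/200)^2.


(D/200)^2 = (33.9/200)^2 = 0.1695^2 = 0.02873025
Individual BA = 3.141593 * 0.02873025 = 0.0902588 m^2
Stand BA = 343 * 0.0902588 = 30.9588 ≈ 30.96 m^2/ha

30.96 m^2/ha


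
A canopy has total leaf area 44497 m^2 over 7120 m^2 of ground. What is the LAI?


LAI = 44497 / 7120 = 6.2496 ≈ 6.25

6.25


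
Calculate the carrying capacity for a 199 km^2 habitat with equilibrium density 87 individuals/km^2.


K = 87 * 199 = 17313 individuals

17313 individuals


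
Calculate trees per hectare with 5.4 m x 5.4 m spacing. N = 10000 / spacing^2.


N = 10000 / 5.4^2 = 10000 / 29.16 = 342.936 ≈ 343 trees/ha

343 trees/ha


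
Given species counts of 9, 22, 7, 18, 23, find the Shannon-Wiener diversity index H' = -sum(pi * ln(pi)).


Total N = 9 + 22 + 7 + 18 + 23 = 79
Per-species terms:
  p = 9/79 = 0.113924; ln(p) = -2.172224; p*ln(p) = 0.113924 * (-2.172224) = -0.247468
  p = 22/79 = 0.278481; ln(p) = -1.278405; p*ln(p) = 0.278481 * (-1.278405) = -0.356012
  p = 7/79 = 0.088608; ln(p) = -2.423533; p*ln(p) = 0.088608 * (-2.423533) = -0.214744
  p = 18/79 = 0.227848; ln(p) = -1.479077; p*ln(p) = 0.227848 * (-1.479077) = -0.337005
  p = 23/79 = 0.291139; ln(p) = -1.233954; p*ln(p) = 0.291139 * (-1.233954) = -0.359252
sum(p*ln(p)) = (-0.247468) + (-0.356012) + (-0.214744) + (-0.337005) + (-0.359252) = -1.514481
H' = -(-1.514481) = 1.514481 ≈ 1.5145

1.5145


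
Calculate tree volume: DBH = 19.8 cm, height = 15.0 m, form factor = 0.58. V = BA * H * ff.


(D/200)^2 = (19.8/200)^2 = 0.099^2 = 0.009801
BA = 3.141593 * 0.009801 = 0.0307908 m^2
V = 0.0307908 * 15.0 * 0.58 = 0.267880 ≈ 0.268 m^3

0.268 m^3


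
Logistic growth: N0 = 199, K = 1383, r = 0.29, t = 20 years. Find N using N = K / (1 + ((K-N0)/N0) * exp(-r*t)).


(K - N0)/N0 = (1383 - 199)/199 = 1184/199 = 5.94975
r*t = 0.29 * 20 = 5.8; exp(-5.8) = 0.00302755
5.94975 * 0.00302755 = 0.0180132
1 + 0.0180132 = 1.01801
N = 1383 / 1.01801 = 1358.53 ≈ 1359

1359


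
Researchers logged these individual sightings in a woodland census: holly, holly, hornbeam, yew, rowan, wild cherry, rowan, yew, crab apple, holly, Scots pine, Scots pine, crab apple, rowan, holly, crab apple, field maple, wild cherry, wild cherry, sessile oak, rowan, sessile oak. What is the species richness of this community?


Total individuals logged = 22
Distinct species (count of individuals): holly (4), hornbeam (1), yew (2), rowan (4), wild cherry (3), crab apple (3), Scots pine (2), field maple (1), sessile oak (2)
Species richness = number of distinct species = 9

9


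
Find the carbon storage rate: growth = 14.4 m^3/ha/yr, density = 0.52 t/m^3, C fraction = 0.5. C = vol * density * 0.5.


C = 14.4 * 0.52 * 0.5 = 3.744 ≈ 3.74 t C/ha/yr

3.74 t C/ha/yr


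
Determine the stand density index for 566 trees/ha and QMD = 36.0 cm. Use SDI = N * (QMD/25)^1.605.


QMD/25 = 36.0/25 = 1.44
(1.44)^1.605 = exp(1.605 * ln(1.44)) = exp(1.605 * 0.364643) = exp(0.585252) = 1.79544
SDI = 566 * 1.79544 = 1016.22 ≈ 1016

1016


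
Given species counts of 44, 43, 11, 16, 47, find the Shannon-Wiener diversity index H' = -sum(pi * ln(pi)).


Total N = 44 + 43 + 11 + 16 + 47 = 161
Per-species terms:
  p = 44/161 = 0.273292; ln(p) = -1.297214; p*ln(p) = 0.273292 * (-1.297214) = -0.354518
  p = 43/161 = 0.267081; ln(p) = -1.320203; p*ln(p) = 0.267081 * (-1.320203) = -0.352601
  p = 11/161 = 0.068323; ln(p) = -2.683509; p*ln(p) = 0.068323 * (-2.683509) = -0.183345
  p = 16/161 = 0.099379; ln(p) = -2.308814; p*ln(p) = 0.099379 * (-2.308814) = -0.229448
  p = 47/161 = 0.291925; ln(p) = -1.231258; p*ln(p) = 0.291925 * (-1.231258) = -0.359435
sum(p*ln(p)) = (-0.354518) + (-0.352601) + (-0.183345) + (-0.229448) + (-0.359435) = -1.479347
H' = -(-1.479347) = 1.479347 ≈ 1.4793

1.4793


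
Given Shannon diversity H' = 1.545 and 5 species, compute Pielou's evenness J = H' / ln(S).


ln(5) = 1.60944
J = H' / ln(S) = 1.545 / 1.60944 = 0.959961 ≈ 0.9600

0.9600


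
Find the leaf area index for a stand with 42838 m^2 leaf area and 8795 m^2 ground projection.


LAI = 42838 / 8795 = 4.8707 ≈ 4.87

4.87


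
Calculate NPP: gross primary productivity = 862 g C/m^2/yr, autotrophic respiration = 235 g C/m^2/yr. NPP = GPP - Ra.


NPP = GPP - Ra = 862 - 235 = 627 g C/m^2/yr

627 g C/m^2/yr


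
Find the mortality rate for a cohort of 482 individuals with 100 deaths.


Mortality rate = 100 / 482 = 0.207469 ≈ 0.2075

0.2075


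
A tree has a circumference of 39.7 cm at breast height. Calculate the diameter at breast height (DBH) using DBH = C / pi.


DBH = C / pi = 39.7 / 3.141593 = 12.6369 ≈ 12.64 cm

12.64 cm


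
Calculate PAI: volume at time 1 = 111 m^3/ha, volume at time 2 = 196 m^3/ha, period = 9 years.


PAI = (V2 - V1) / period = (196 - 111) / 9 = 85 / 9 = 9.4444 ≈ 9.44 m^3/ha/yr

9.44 m^3/ha/yr


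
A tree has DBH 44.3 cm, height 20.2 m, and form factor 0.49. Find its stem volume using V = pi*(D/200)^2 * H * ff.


(D/200)^2 = (44.3/200)^2 = 0.2215^2 = 0.04906225
BA = 3.141593 * 0.04906225 = 0.154134 m^2
V = 0.154134 * 20.2 * 0.49 = 1.52562 ≈ 1.526 m^3

1.526 m^3


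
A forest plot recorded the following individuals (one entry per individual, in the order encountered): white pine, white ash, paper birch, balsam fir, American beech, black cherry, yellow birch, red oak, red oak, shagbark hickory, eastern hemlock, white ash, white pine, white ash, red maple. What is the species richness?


Total individuals logged = 15
Distinct species (count of individuals): white pine (2), white ash (3), paper birch (1), balsam fir (1), American beech (1), black cherry (1), yellow birch (1), red oak (2), shagbark hickory (1), eastern hemlock (1), red maple (1)
Species richness = number of distinct species = 11

11
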